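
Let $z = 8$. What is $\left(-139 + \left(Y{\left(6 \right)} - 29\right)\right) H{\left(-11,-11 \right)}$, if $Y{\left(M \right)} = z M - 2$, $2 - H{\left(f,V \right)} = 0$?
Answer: $-244$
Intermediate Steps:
$H{\left(f,V \right)} = 2$ ($H{\left(f,V \right)} = 2 - 0 = 2 + 0 = 2$)
$Y{\left(M \right)} = -2 + 8 M$ ($Y{\left(M \right)} = 8 M - 2 = -2 + 8 M$)
$\left(-139 + \left(Y{\left(6 \right)} - 29\right)\right) H{\left(-11,-11 \right)} = \left(-139 + \left(\left(-2 + 8 \cdot 6\right) - 29\right)\right) 2 = \left(-139 + \left(\left(-2 + 48\right) - 29\right)\right) 2 = \left(-139 + \left(46 - 29\right)\right) 2 = \left(-139 + 17\right) 2 = \left(-122\right) 2 = -244$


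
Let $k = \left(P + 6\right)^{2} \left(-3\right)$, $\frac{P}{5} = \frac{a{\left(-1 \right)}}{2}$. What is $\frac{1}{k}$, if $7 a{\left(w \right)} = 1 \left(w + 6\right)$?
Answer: $- \frac{196}{35643} \approx -0.005499$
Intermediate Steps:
$a{\left(w \right)} = \frac{6}{7} + \frac{w}{7}$ ($a{\left(w \right)} = \frac{1 \left(w + 6\right)}{7} = \frac{1 \left(6 + w\right)}{7} = \frac{6 + w}{7} = \frac{6}{7} + \frac{w}{7}$)
$P = \frac{25}{14}$ ($P = 5 \frac{\frac{6}{7} + \frac{1}{7} \left(-1\right)}{2} = 5 \left(\frac{6}{7} - \frac{1}{7}\right) \frac{1}{2} = 5 \cdot \frac{5}{7} \cdot \frac{1}{2} = 5 \cdot \frac{5}{14} = \frac{25}{14} \approx 1.7857$)
$k = - \frac{35643}{196}$ ($k = \left(\frac{25}{14} + 6\right)^{2} \left(-3\right) = \left(\frac{109}{14}\right)^{2} \left(-3\right) = \frac{11881}{196} \left(-3\right) = - \frac{35643}{196} \approx -181.85$)
$\frac{1}{k} = \frac{1}{- \frac{35643}{196}} = - \frac{196}{35643}$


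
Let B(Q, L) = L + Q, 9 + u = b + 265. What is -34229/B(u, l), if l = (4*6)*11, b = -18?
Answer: -34229/502 ≈ -68.185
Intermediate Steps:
l = 264 (l = 24*11 = 264)
u = 238 (u = -9 + (-18 + 265) = -9 + 247 = 238)
-34229/B(u, l) = -34229/(264 + 238) = -34229/502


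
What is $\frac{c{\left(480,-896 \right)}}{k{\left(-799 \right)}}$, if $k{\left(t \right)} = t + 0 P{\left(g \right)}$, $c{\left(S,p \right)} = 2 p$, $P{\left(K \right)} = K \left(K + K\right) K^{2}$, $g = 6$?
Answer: $\frac{1792}{799} \approx 2.2428$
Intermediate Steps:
$P{\left(K \right)} = 2 K^{4}$ ($P{\left(K \right)} = K 2 K K^{2} = 2 K^{2} K^{2} = 2 K^{4}$)
$k{\left(t \right)} = t$ ($k{\left(t \right)} = t + 0 \cdot 2 \cdot 6^{4} = t + 0 \cdot 2 \cdot 1296 = t + 0 \cdot 2592 = t + 0 = t$)
$\frac{c{\left(480,-896 \right)}}{k{\left(-799 \right)}} = \frac{2 \left(-896\right)}{-799} = \left(-1792\right) \left(- \frac{1}{799}\right) = \frac{1792}{799}$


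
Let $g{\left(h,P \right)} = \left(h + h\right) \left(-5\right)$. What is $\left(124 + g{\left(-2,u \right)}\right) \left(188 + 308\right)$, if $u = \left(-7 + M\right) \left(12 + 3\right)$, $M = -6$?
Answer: $71424$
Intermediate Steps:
$u = -195$ ($u = \left(-7 - 6\right) \left(12 + 3\right) = \left(-13\right) 15 = -195$)
$g{\left(h,P \right)} = - 10 h$ ($g{\left(h,P \right)} = 2 h \left(-5\right) = - 10 h$)
$\left(124 + g{\left(-2,u \right)}\right) \left(188 + 308\right) = \left(124 - -20\right) \left(188 + 308\right) = \left(124 + 20\right) 496 = 144 \cdot 496 = 71424$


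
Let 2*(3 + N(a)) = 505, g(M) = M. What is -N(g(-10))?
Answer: -499/2 ≈ -249.50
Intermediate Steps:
N(a) = 499/2 (N(a) = -3 + (½)*505 = -3 + 505/2 = 499/2)
-N(g(-10)) = -1*499/2 = -499/2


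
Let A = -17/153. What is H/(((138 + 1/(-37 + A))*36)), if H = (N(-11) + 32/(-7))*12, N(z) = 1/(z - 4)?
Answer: -162658/14516145 ≈ -0.011205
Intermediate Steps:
N(z) = 1/(-4 + z)
A = -⅑ (A = -17*1/153 = -⅑ ≈ -0.11111)
H = -1948/35 (H = (1/(-4 - 11) + 32/(-7))*12 = (1/(-15) + 32*(-⅐))*12 = (-1/15 - 32/7)*12 = -487/105*12 = -1948/35 ≈ -55.657)
H/(((138 + 1/(-37 + A))*36)) = -1948*1/(36*(138 + 1/(-37 - ⅑)))/35 = -1948*1/(36*(138 + 1/(-334/9)))/35 = -1948*1/(36*(138 - 9/334))/35 = -1948/(35*((46083/334)*36)) = -1948/(35*829494/167) = -1948/35*167/829494 = -162658/14516145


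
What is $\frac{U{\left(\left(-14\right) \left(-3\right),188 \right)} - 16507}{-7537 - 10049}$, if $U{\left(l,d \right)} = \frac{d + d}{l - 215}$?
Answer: $\frac{317343}{338042} \approx 0.93877$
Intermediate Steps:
$U{\left(l,d \right)} = \frac{2 d}{-215 + l}$
$\frac{U{\left(\left(-14\right) \left(-3\right),188 \right)} - 16507}{-7537 - 10049} = \frac{2 \cdot 188 \frac{1}{-215 - -42} - 16507}{-7537 - 10049} = \frac{2 \cdot 188 \frac{1}{-215 + 42} - 16507}{-17586} = \left(2 \cdot 188 \frac{1}{-173} - 16507\right) \left(- \frac{1}{17586}\right) = \left(2 \cdot 188 \left(- \frac{1}{173}\right) - 16507\right) \left(- \frac{1}{17586}\right) = \left(- \frac{376}{173} - 16507\right) \left(- \frac{1}{17586}\right) = \left(- \frac{2856087}{173}\right) \left(- \frac{1}{17586}\right) = \frac{317343}{338042}$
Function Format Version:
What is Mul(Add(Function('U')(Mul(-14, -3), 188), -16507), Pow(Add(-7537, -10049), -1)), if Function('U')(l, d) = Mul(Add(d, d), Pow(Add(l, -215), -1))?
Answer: Rational(317343, 338042) ≈ 0.93877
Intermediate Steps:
Function('U')(l, d) = Mul(2, d, Pow(Add(-215, l), -1)) (Function('U')(l, d) = Mul(Mul(2, d), Pow(Add(-215, l), -1)) = Mul(2, d, Pow(Add(-215, l), -1)))
Mul(Add(Function('U')(Mul(-14, -3), 188), -16507), Pow(Add(-7537, -10049), -1)) = Mul(Add(Mul(2, 188, Pow(Add(-215, Mul(-14, -3)), -1)), -16507), Pow(Add(-7537, -10049), -1)) = Mul(Add(Mul(2, 188, Pow(Add(-215, 42), -1)), -16507), Pow(-17586, -1)) = Mul(Add(Mul(2, 188, Pow(-173, -1)), -16507), Rational(-1, 17586)) = Mul(Add(Mul(2, 188, Rational(-1, 173)), -16507), Rational(-1, 17586)) = Mul(Add(Rational(-376, 173), -16507), Rational(-1, 17586)) = Mul(Rational(-2856087, 173), Rational(-1, 17586)) = Rational(317343, 338042)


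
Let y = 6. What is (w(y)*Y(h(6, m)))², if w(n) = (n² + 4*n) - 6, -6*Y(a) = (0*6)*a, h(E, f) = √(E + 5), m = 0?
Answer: 0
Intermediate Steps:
h(E, f) = √(5 + E)
Y(a) = 0 (Y(a) = -0*6*a/6 = -0*a = -⅙*0 = 0)
w(n) = -6 + n² + 4*n
(w(y)*Y(h(6, m)))² = ((-6 + 6² + 4*6)*0)² = ((-6 + 36 + 24)*0)² = (54*0)² = 0² = 0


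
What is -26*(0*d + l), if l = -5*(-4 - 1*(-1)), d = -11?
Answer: -390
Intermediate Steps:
l = 15 (l = -5*(-4 + 1) = -5*(-3) = 15)
-26*(0*d + l) = -26*(0*(-11) + 15) = -26*(0 + 15) = -26*15 = -390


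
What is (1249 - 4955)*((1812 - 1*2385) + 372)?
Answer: 744906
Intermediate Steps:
(1249 - 4955)*((1812 - 1*2385) + 372) = -3706*((1812 - 2385) + 372) = -3706*(-573 + 372) = -3706*(-201) = 744906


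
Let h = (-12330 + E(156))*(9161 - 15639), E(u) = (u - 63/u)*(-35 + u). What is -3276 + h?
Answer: -1094384565/26 ≈ -4.2092e+7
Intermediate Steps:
E(u) = (-35 + u)*(u - 63/u)
h = -1094299389/26 (h = (-12330 + (-63 + 156**2 - 35*156 + 2205/156))*(9161 - 15639) = (-12330 + (-63 + 24336 - 5460 + 2205*(1/156)))*(-6478) = (-12330 + (-63 + 24336 - 5460 + 735/52))*(-6478) = (-12330 + 979011/52)*(-6478) = (337851/52)*(-6478) = -1094299389/26 ≈ -4.2088e+7)
-3276 + h = -3276 - 1094299389/26 = -1094384565/26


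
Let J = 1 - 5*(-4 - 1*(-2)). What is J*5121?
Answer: 56331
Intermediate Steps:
J = 11 (J = 1 - 5*(-4 + 2) = 1 - 5*(-2) = 1 + 10 = 11)
J*5121 = 11*5121 = 56331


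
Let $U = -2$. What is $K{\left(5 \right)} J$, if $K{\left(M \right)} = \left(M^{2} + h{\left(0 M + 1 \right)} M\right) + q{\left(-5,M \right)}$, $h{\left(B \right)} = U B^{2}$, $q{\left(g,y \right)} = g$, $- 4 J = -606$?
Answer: $1515$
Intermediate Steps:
$J = \frac{303}{2}$ ($J = \left(- \frac{1}{4}\right) \left(-606\right) = \frac{303}{2} \approx 151.5$)
$h{\left(B \right)} = - 2 B^{2}$
$K{\left(M \right)} = -5 + M^{2} - 2 M$ ($K{\left(M \right)} = \left(M^{2} + - 2 \left(0 M + 1\right)^{2} M\right) - 5 = \left(M^{2} + - 2 \left(0 + 1\right)^{2} M\right) - 5 = \left(M^{2} + - 2 \cdot 1^{2} M\right) - 5 = \left(M^{2} + \left(-2\right) 1 M\right) - 5 = \left(M^{2} - 2 M\right) - 5 = -5 + M^{2} - 2 M$)
$K{\left(5 \right)} J = \left(-5 + 5^{2} - 10\right) \frac{303}{2} = \left(-5 + 25 - 10\right) \frac{303}{2} = 10 \cdot \frac{303}{2} = 1515$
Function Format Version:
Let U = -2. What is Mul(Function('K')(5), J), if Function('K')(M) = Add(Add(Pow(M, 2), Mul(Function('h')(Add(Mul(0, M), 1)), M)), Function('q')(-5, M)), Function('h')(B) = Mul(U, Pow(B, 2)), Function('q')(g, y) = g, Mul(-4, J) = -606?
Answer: 1515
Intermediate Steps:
J = Rational(303, 2) (J = Mul(Rational(-1, 4), -606) = Rational(303, 2) ≈ 151.50)
Function('h')(B) = Mul(-2, Pow(B, 2))
Function('K')(M) = Add(-5, Pow(M, 2), Mul(-2, M)) (Function('K')(M) = Add(Add(Pow(M, 2), Mul(Mul(-2, Pow(Add(Mul(0, M), 1), 2)), M)), -5) = Add(Add(Pow(M, 2), Mul(Mul(-2, Pow(Add(0, 1), 2)), M)), -5) = Add(Add(Pow(M, 2), Mul(Mul(-2, Pow(1, 2)), M)), -5) = Add(Add(Pow(M, 2), Mul(Mul(-2, 1), M)), -5) = Add(Add(Pow(M, 2), Mul(-2, M)), -5) = Add(-5, Pow(M, 2), Mul(-2, M)))
Mul(Function('K')(5), J) = Mul(Add(-5, Pow(5, 2), Mul(-2, 5)), Rational(303, 2)) = Mul(Add(-5, 25, -10), Rational(303, 2)) = Mul(10, Rational(303, 2)) = 1515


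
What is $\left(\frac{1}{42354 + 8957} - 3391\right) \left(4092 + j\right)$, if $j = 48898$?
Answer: $- \frac{9220026844000}{51311} \approx -1.7969 \cdot 10^{8}$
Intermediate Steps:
$\left(\frac{1}{42354 + 8957} - 3391\right) \left(4092 + j\right) = \left(\frac{1}{42354 + 8957} - 3391\right) \left(4092 + 48898\right) = \left(\frac{1}{51311} - 3391\right) 52990 = \left(- \frac{173995600}{51311}\right) 52990 = - \frac{9220026844000}{51311}$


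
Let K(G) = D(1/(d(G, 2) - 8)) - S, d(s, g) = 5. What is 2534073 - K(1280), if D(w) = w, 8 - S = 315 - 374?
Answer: 7602421/3 ≈ 2.5341e+6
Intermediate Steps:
S = 67 (S = 8 - (315 - 374) = 8 - 1*(-59) = 8 + 59 = 67)
K(G) = -202/3 (K(G) = 1/(5 - 8) - 1*67 = 1/(-3) - 67 = -⅓ - 67 = -202/3)
2534073 - K(1280) = 2534073 - 1*(-202/3) = 2534073 + 202/3 = 7602421/3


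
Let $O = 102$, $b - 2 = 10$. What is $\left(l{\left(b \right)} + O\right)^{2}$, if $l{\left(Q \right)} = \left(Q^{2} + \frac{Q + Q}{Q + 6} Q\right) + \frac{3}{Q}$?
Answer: $\frac{1100401}{16} \approx 68775.0$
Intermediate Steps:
$b = 12$ ($b = 2 + 10 = 12$)
$l{\left(Q \right)} = Q^{2} + \frac{3}{Q} + \frac{2 Q^{2}}{6 + Q}$ ($l{\left(Q \right)} = \left(Q^{2} + \frac{2 Q}{6 + Q} Q\right) + \frac{3}{Q} = \left(Q^{2} + \frac{2 Q^{2}}{6 + Q}\right) + \frac{3}{Q} = Q^{2} + \frac{3}{Q} + \frac{2 Q^{2}}{6 + Q}$)
$\left(l{\left(b \right)} + O\right)^{2} = \left(\frac{18 + 12^{4} + 3 \cdot 12 + 8 \cdot 12^{3}}{12 \left(6 + 12\right)} + 102\right)^{2} = \left(\frac{18 + 20736 + 36 + 8 \cdot 1728}{12 \cdot 18} + 102\right)^{2} = \left(\frac{1}{12} \cdot \frac{1}{18} \left(18 + 20736 + 36 + 13824\right) + 102\right)^{2} = \left(\frac{1}{12} \cdot \frac{1}{18} \cdot 34614 + 102\right)^{2} = \left(\frac{641}{4} + 102\right)^{2} = \left(\frac{1049}{4}\right)^{2} = \frac{1100401}{16}$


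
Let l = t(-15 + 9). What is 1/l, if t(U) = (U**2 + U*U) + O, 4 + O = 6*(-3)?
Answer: 1/50 ≈ 0.020000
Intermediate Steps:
O = -22 (O = -4 + 6*(-3) = -4 - 18 = -22)
t(U) = -22 + 2*U**2 (t(U) = (U**2 + U*U) - 22 = (U**2 + U**2) - 22 = 2*U**2 - 22 = -22 + 2*U**2)
l = 50 (l = -22 + 2*(-15 + 9)**2 = -22 + 2*(-6)**2 = -22 + 2*36 = -22 + 72 = 50)
1/l = 1/50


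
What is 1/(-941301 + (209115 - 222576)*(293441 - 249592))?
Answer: -1/591192690 ≈ -1.6915e-9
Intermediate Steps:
1/(-941301 + (209115 - 222576)*(293441 - 249592)) = 1/(-941301 - 13461*43849) = 1/(-941301 - 590251389) = 1/(-591192690) = -1/591192690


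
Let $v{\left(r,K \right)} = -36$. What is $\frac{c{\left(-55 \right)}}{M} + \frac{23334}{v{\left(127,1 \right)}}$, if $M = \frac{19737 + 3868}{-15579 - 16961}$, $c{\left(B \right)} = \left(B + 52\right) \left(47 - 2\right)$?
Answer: $- \frac{13088489}{28326} \approx -462.07$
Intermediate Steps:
$c{\left(B \right)} = 2340 + 45 B$ ($c{\left(B \right)} = \left(52 + B\right) 45 = 2340 + 45 B$)
$M = - \frac{4721}{6508}$ ($M = \frac{23605}{-32540} = 23605 \left(- \frac{1}{32540}\right) = - \frac{4721}{6508} \approx -0.72542$)
$\frac{c{\left(-55 \right)}}{M} + \frac{23334}{v{\left(127,1 \right)}} = \frac{2340 + 45 \left(-55\right)}{- \frac{4721}{6508}} + \frac{23334}{-36} = \left(2340 - 2475\right) \left(- \frac{6508}{4721}\right) + 23334 \left(- \frac{1}{36}\right) = \left(-135\right) \left(- \frac{6508}{4721}\right) - \frac{3889}{6} = \frac{878580}{4721} - \frac{3889}{6} = - \frac{13088489}{28326}$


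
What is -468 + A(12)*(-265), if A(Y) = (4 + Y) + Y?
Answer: -7888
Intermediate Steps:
A(Y) = 4 + 2*Y
-468 + A(12)*(-265) = -468 + (4 + 2*12)*(-265) = -468 + (4 + 24)*(-265) = -468 + 28*(-265) = -468 - 7420 = -7888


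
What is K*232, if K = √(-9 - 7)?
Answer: 928*I ≈ 928.0*I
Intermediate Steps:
K = 4*I (K = √(-16) = 4*I ≈ 4.0*I)
K*232 = (4*I)*232 = 928*I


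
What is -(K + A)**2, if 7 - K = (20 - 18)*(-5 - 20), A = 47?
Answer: -10816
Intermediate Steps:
K = 57 (K = 7 - (20 - 18)*(-5 - 20) = 7 - 2*(-25) = 7 - 1*(-50) = 7 + 50 = 57)
-(K + A)**2 = -(57 + 47)**2 = -1*104**2 = -1*10816 = -10816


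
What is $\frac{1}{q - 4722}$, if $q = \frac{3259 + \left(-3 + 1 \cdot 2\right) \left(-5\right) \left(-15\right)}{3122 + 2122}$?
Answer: $- \frac{1311}{6189746} \approx -0.0002118$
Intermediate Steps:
$q = \frac{796}{1311}$ ($q = \frac{3259 + \left(-3 + 2\right) \left(-5\right) \left(-15\right)}{5244} = \left(3259 + \left(-1\right) \left(-5\right) \left(-15\right)\right) \frac{1}{5244} = \left(3259 + 5 \left(-15\right)\right) \frac{1}{5244} = \left(3259 - 75\right) \frac{1}{5244} = 3184 \cdot \frac{1}{5244} = \frac{796}{1311} \approx 0.60717$)
$\frac{1}{q - 4722} = \frac{1}{\frac{796}{1311} - 4722} = \frac{1}{- \frac{6189746}{1311}} = - \frac{1311}{6189746}$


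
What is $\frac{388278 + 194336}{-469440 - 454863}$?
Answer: $- \frac{582614}{924303} \approx -0.63033$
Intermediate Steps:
$\frac{388278 + 194336}{-469440 - 454863} = \frac{582614}{-924303} = 582614 \left(- \frac{1}{924303}\right) = - \frac{582614}{924303}$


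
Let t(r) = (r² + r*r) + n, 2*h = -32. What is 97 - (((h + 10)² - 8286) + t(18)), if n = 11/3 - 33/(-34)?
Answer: 784825/102 ≈ 7694.4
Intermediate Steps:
n = 473/102 (n = 11*(⅓) - 33*(-1/34) = 11/3 + 33/34 = 473/102 ≈ 4.6373)
h = -16 (h = (½)*(-32) = -16)
t(r) = 473/102 + 2*r² (t(r) = (r² + r*r) + 473/102 = (r² + r²) + 473/102 = 2*r² + 473/102 = 473/102 + 2*r²)
97 - (((h + 10)² - 8286) + t(18)) = 97 - (((-16 + 10)² - 8286) + (473/102 + 2*18²)) = 97 - (((-6)² - 8286) + (473/102 + 2*324)) = 97 - ((36 - 8286) + (473/102 + 648)) = 97 - (-8250 + 66569/102) = 97 - 1*(-774931/102) = 97 + 774931/102 = 784825/102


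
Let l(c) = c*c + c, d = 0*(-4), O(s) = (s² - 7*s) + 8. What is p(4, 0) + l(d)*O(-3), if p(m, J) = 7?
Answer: 7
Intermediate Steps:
O(s) = 8 + s² - 7*s
d = 0
l(c) = c + c² (l(c) = c² + c = c + c²)
p(4, 0) + l(d)*O(-3) = 7 + (0*(1 + 0))*(8 + (-3)² - 7*(-3)) = 7 + (0*1)*(8 + 9 + 21) = 7 + 0*38 = 7 + 0 = 7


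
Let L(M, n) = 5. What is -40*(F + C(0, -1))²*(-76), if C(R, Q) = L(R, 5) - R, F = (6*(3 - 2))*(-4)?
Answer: 1097440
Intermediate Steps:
F = -24 (F = (6*1)*(-4) = 6*(-4) = -24)
C(R, Q) = 5 - R
-40*(F + C(0, -1))²*(-76) = -40*(-24 + (5 - 1*0))²*(-76) = -40*(-24 + (5 + 0))²*(-76) = -40*(-24 + 5)²*(-76) = -40*(-19)²*(-76) = -40*361*(-76) = -14440*(-76) = 1097440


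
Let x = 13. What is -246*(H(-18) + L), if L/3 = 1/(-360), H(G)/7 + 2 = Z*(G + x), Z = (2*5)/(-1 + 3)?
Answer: 929921/20 ≈ 46496.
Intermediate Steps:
Z = 5 (Z = 10/2 = 10*(½) = 5)
H(G) = 441 + 35*G (H(G) = -14 + 7*(5*(G + 13)) = -14 + 7*(5*(13 + G)) = -14 + 7*(65 + 5*G) = -14 + (455 + 35*G) = 441 + 35*G)
L = -1/120 (L = 3/(-360) = 3*(-1/360) = -1/120 ≈ -0.0083333)
-246*(H(-18) + L) = -246*((441 + 35*(-18)) - 1/120) = -246*((441 - 630) - 1/120) = -246*(-189 - 1/120) = -246*(-22681/120) = 929921/20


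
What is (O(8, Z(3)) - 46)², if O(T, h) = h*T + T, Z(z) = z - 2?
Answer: 900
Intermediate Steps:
Z(z) = -2 + z
O(T, h) = T + T*h (O(T, h) = T*h + T = T + T*h)
(O(8, Z(3)) - 46)² = (8*(1 + (-2 + 3)) - 46)² = (8*(1 + 1) - 46)² = (8*2 - 46)² = (16 - 46)² = (-30)² = 900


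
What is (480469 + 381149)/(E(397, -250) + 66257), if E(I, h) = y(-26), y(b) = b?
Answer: 287206/22077 ≈ 13.009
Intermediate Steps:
E(I, h) = -26
(480469 + 381149)/(E(397, -250) + 66257) = (480469 + 381149)/(-26 + 66257) = 861618/66231 = 861618*(1/66231) = 287206/22077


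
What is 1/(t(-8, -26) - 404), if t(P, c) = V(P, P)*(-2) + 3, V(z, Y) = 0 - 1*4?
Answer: -1/393 ≈ -0.0025445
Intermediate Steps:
V(z, Y) = -4 (V(z, Y) = 0 - 4 = -4)
t(P, c) = 11 (t(P, c) = -4*(-2) + 3 = 8 + 3 = 11)
1/(t(-8, -26) - 404) = 1/(11 - 404) = 1/(-393) = -1/393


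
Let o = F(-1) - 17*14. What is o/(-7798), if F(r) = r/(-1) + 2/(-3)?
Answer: 713/23394 ≈ 0.030478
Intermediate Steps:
F(r) = -⅔ - r (F(r) = r*(-1) + 2*(-⅓) = -r - ⅔ = -⅔ - r)
o = -713/3 (o = (-⅔ - 1*(-1)) - 17*14 = (-⅔ + 1) - 238 = ⅓ - 238 = -713/3 ≈ -237.67)
o/(-7798) = -713/3/(-7798) = -713/3*(-1/7798) = 713/23394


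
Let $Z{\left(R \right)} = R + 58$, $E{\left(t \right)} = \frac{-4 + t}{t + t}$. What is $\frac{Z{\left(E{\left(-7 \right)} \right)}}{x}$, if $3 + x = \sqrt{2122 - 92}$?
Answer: $\frac{2469}{28294} + \frac{823 \sqrt{2030}}{28294} \approx 1.3978$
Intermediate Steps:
$E{\left(t \right)} = \frac{-4 + t}{2 t}$
$Z{\left(R \right)} = 58 + R$
$x = -3 + \sqrt{2030}$ ($x = -3 + \sqrt{2122 - 92} = -3 + \sqrt{2030} \approx 42.056$)
$\frac{Z{\left(E{\left(-7 \right)} \right)}}{x} = \frac{58 + \frac{-4 - 7}{2 \left(-7\right)}}{-3 + \sqrt{2030}} = \frac{58 + \frac{1}{2} \left(- \frac{1}{7}\right) \left(-11\right)}{-3 + \sqrt{2030}} = \frac{58 + \frac{11}{14}}{-3 + \sqrt{2030}} = \frac{823}{14 \left(-3 + \sqrt{2030}\right)}$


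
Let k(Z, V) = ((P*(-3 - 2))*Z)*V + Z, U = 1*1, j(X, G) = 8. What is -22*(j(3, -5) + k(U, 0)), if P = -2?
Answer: -198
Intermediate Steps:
U = 1
k(Z, V) = Z + 10*V*Z (k(Z, V) = ((-2*(-3 - 2))*Z)*V + Z = ((-2*(-5))*Z)*V + Z = (10*Z)*V + Z = 10*V*Z + Z = Z + 10*V*Z)
-22*(j(3, -5) + k(U, 0)) = -22*(8 + 1*(1 + 10*0)) = -22*(8 + 1*(1 + 0)) = -22*(8 + 1*1) = -22*(8 + 1) = -22*9 = -198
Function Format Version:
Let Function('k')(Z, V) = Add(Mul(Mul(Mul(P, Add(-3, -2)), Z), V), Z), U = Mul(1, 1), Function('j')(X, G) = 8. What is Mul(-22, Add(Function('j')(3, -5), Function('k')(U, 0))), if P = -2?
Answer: -198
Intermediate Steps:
U = 1
Function('k')(Z, V) = Add(Z, Mul(10, V, Z)) (Function('k')(Z, V) = Add(Mul(Mul(Mul(-2, Add(-3, -2)), Z), V), Z) = Add(Mul(Mul(Mul(-2, -5), Z), V), Z) = Add(Mul(Mul(10, Z), V), Z) = Add(Mul(10, V, Z), Z) = Add(Z, Mul(10, V, Z)))
Mul(-22, Add(Function('j')(3, -5), Function('k')(U, 0))) = Mul(-22, Add(8, Mul(1, Add(1, Mul(10, 0))))) = Mul(-22, Add(8, Mul(1, Add(1, 0)))) = Mul(-22, Add(8, Mul(1, 1))) = Mul(-22, Add(8, 1)) = Mul(-22, 9) = -198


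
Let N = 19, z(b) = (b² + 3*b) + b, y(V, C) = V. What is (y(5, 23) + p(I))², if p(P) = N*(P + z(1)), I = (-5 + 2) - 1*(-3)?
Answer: 10000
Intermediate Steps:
z(b) = b² + 4*b
I = 0 (I = -3 + 3 = 0)
p(P) = 95 + 19*P (p(P) = 19*(P + 1*(4 + 1)) = 19*(P + 1*5) = 19*(P + 5) = 19*(5 + P) = 95 + 19*P)
(y(5, 23) + p(I))² = (5 + (95 + 19*0))² = (5 + (95 + 0))² = (5 + 95)² = 100² = 10000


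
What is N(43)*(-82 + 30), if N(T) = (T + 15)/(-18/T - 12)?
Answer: 64844/267 ≈ 242.86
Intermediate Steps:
N(T) = (15 + T)/(-12 - 18/T)
N(43)*(-82 + 30) = (-1*43*(15 + 43)/(18 + 12*43))*(-82 + 30) = -1*43*58/(18 + 516)*(-52) = -1*43*58/534*(-52) = -1*43*1/534*58*(-52) = -1247/267*(-52) = 64844/267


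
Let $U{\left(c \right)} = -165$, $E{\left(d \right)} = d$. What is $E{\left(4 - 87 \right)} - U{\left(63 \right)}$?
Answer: $82$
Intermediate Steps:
$E{\left(4 - 87 \right)} - U{\left(63 \right)} = \left(4 - 87\right) - -165 = \left(4 - 87\right) + 165 = -83 + 165 = 82$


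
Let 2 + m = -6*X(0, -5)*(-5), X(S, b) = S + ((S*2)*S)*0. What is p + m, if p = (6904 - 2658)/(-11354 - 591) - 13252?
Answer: -158323276/11945 ≈ -13254.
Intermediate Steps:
X(S, b) = S (X(S, b) = S + ((2*S)*S)*0 = S + (2*S²)*0 = S + 0 = S)
p = -158299386/11945 (p = 4246/(-11945) - 13252 = 4246*(-1/11945) - 13252 = -4246/11945 - 13252 = -158299386/11945 ≈ -13252.)
m = -2 (m = -2 - 6*0*(-5) = -2 + 0*(-5) = -2 + 0 = -2)
p + m = -158299386/11945 - 2 = -158323276/11945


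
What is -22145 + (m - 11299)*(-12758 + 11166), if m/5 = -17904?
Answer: 160481703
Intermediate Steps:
m = -89520 (m = 5*(-17904) = -89520)
-22145 + (m - 11299)*(-12758 + 11166) = -22145 + (-89520 - 11299)*(-12758 + 11166) = -22145 - 100819*(-1592) = -22145 + 160503848 = 160481703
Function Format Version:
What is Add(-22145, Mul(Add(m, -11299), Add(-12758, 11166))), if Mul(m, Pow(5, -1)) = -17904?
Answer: 160481703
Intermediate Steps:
m = -89520 (m = Mul(5, -17904) = -89520)
Add(-22145, Mul(Add(m, -11299), Add(-12758, 11166))) = Add(-22145, Mul(Add(-89520, -11299), Add(-12758, 11166))) = Add(-22145, Mul(-100819, -1592)) = Add(-22145, 160503848) = 160481703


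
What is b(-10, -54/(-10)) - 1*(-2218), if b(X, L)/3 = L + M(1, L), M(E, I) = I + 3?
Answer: 11297/5 ≈ 2259.4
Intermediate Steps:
M(E, I) = 3 + I
b(X, L) = 9 + 6*L (b(X, L) = 3*(L + (3 + L)) = 3*(3 + 2*L) = 9 + 6*L)
b(-10, -54/(-10)) - 1*(-2218) = (9 + 6*(-54/(-10))) - 1*(-2218) = (9 + 6*(-54*(-⅒))) + 2218 = (9 + 6*(27/5)) + 2218 = (9 + 162/5) + 2218 = 207/5 + 2218 = 11297/5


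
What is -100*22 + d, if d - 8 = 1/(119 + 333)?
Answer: -990783/452 ≈ -2192.0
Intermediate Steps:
d = 3617/452 (d = 8 + 1/(119 + 333) = 8 + 1/452 = 3617/452 ≈ 8.0022)
-100*22 + d = -100*22 + 3617/452 = -2200 + 3617/452 = -990783/452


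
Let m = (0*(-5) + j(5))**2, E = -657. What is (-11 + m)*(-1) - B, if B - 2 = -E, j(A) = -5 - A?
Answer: -748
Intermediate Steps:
m = 100 (m = (0*(-5) + (-5 - 1*5))**2 = (0 + (-5 - 5))**2 = (0 - 10)**2 = (-10)**2 = 100)
B = 659 (B = 2 - 1*(-657) = 2 + 657 = 659)
(-11 + m)*(-1) - B = (-11 + 100)*(-1) - 1*659 = 89*(-1) - 659 = -89 - 659 = -748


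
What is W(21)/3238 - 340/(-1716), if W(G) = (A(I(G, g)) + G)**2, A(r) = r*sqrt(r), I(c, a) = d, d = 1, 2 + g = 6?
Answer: 241433/694551 ≈ 0.34761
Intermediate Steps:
g = 4 (g = -2 + 6 = 4)
I(c, a) = 1
A(r) = r**(3/2)
W(G) = (1 + G)**2 (W(G) = (1**(3/2) + G)**2 = (1 + G)**2)
W(21)/3238 - 340/(-1716) = (1 + 21)**2/3238 - 340/(-1716) = 22**2*(1/3238) - 340*(-1/1716) = 484*(1/3238) + 85/429 = 242/1619 + 85/429 = 241433/694551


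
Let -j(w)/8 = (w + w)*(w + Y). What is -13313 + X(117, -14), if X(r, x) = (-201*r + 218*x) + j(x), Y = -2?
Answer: -43466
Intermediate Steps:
j(w) = -16*w*(-2 + w) (j(w) = -8*(w + w)*(w - 2) = -8*2*w*(-2 + w) = -16*w*(-2 + w))
X(r, x) = -201*r + 218*x + 16*x*(2 - x) (X(r, x) = (-201*r + 218*x) + 16*x*(2 - x) = -201*r + 218*x + 16*x*(2 - x))
-13313 + X(117, -14) = -13313 + (-201*117 - 16*(-14)² + 250*(-14)) = -13313 + (-23517 - 16*196 - 3500) = -13313 + (-23517 - 3136 - 3500) = -13313 - 30153 = -43466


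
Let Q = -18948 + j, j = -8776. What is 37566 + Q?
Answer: 9842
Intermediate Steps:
Q = -27724 (Q = -18948 - 8776 = -27724)
37566 + Q = 37566 - 27724 = 9842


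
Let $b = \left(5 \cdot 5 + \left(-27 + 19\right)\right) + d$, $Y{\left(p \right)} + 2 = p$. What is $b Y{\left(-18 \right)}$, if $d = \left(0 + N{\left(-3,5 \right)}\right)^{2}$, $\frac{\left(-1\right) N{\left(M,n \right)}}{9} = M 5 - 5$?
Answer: $-648340$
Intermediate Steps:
$Y{\left(p \right)} = -2 + p$
$N{\left(M,n \right)} = 45 - 45 M$ ($N{\left(M,n \right)} = - 9 \left(M 5 - 5\right) = - 9 \left(5 M - 5\right) = - 9 \left(-5 + 5 M\right) = 45 - 45 M$)
$d = 32400$ ($d = \left(0 + \left(45 - -135\right)\right)^{2} = \left(0 + \left(45 + 135\right)\right)^{2} = \left(0 + 180\right)^{2} = 180^{2} = 32400$)
$b = 32417$ ($b = \left(5 \cdot 5 + \left(-27 + 19\right)\right) + 32400 = \left(25 - 8\right) + 32400 = 17 + 32400 = 32417$)
$b Y{\left(-18 \right)} = 32417 \left(-2 - 18\right) = 32417 \left(-20\right) = -648340$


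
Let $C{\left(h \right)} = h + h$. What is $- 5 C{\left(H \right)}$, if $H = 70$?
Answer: $-700$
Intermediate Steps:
$C{\left(h \right)} = 2 h$
$- 5 C{\left(H \right)} = - 5 \cdot 2 \cdot 70 = \left(-5\right) 140 = -700$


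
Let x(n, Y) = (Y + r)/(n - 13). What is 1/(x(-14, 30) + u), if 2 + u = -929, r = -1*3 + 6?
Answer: -9/8390 ≈ -0.0010727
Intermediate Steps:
r = 3 (r = -3 + 6 = 3)
x(n, Y) = (3 + Y)/(-13 + n) (x(n, Y) = (Y + 3)/(n - 13) = (3 + Y)/(-13 + n))
u = -931 (u = -2 - 929 = -931)
1/(x(-14, 30) + u) = 1/((3 + 30)/(-13 - 14) - 931) = 1/(33/(-27) - 931) = 1/(-1/27*33 - 931) = 1/(-11/9 - 931) = 1/(-8390/9) = -9/8390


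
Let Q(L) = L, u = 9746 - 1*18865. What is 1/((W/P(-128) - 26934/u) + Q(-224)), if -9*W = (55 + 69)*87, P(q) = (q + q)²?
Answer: -448217088/99084965725 ≈ -0.0045236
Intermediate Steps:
P(q) = 4*q² (P(q) = (2*q)² = 4*q²)
u = -9119 (u = 9746 - 18865 = -9119)
W = -3596/3 (W = -(55 + 69)*87/9 = -124*87/9 = -⅑*10788 = -3596/3 ≈ -1198.7)
1/((W/P(-128) - 26934/u) + Q(-224)) = 1/((-3596/(3*(4*(-128)²)) - 26934/(-9119)) - 224) = 1/((-3596/(3*(4*16384)) - 26934*(-1/9119)) - 224) = 1/((-3596/3/65536 + 26934/9119) - 224) = 1/((-3596/3*1/65536 + 26934/9119) - 224) = 1/((-899/49152 + 26934/9119) - 224) = 1/(1315661987/448217088 - 224) = 1/(-99084965725/448217088) = -448217088/99084965725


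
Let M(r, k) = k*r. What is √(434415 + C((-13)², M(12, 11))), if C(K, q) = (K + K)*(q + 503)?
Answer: √649045 ≈ 805.63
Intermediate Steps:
C(K, q) = 2*K*(503 + q) (C(K, q) = (2*K)*(503 + q) = 2*K*(503 + q))
√(434415 + C((-13)², M(12, 11))) = √(434415 + 2*(-13)²*(503 + 11*12)) = √(434415 + 2*169*(503 + 132)) = √(434415 + 2*169*635) = √(434415 + 214630) = √649045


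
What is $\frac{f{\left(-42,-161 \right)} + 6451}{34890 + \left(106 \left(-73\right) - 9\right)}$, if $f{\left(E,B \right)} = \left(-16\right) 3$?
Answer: $\frac{6403}{27143} \approx 0.2359$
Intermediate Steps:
$f{\left(E,B \right)} = -48$
$\frac{f{\left(-42,-161 \right)} + 6451}{34890 + \left(106 \left(-73\right) - 9\right)} = \frac{-48 + 6451}{34890 + \left(106 \left(-73\right) - 9\right)} = \frac{6403}{34890 - 7747} = \frac{6403}{27143}$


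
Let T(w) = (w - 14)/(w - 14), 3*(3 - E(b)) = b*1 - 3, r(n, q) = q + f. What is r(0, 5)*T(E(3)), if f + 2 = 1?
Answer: 4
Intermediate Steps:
f = -1 (f = -2 + 1 = -1)
r(n, q) = -1 + q (r(n, q) = q - 1 = -1 + q)
E(b) = 4 - b/3 (E(b) = 3 - (b*1 - 3)/3 = 3 - (b - 3)/3 = 3 - (-3 + b)/3 = 3 + (1 - b/3) = 4 - b/3)
T(w) = 1 (T(w) = (-14 + w)/(-14 + w) = 1)
r(0, 5)*T(E(3)) = (-1 + 5)*1 = 4*1 = 4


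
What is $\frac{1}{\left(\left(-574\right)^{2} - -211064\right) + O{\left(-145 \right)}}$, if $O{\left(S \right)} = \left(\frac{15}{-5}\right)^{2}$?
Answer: $\frac{1}{540549} \approx 1.85 \cdot 10^{-6}$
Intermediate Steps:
$O{\left(S \right)} = 9$ ($O{\left(S \right)} = \left(15 \left(- \frac{1}{5}\right)\right)^{2} = \left(-3\right)^{2} = 9$)
$\frac{1}{\left(\left(-574\right)^{2} - -211064\right) + O{\left(-145 \right)}} = \frac{1}{\left(\left(-574\right)^{2} - -211064\right) + 9} = \frac{1}{\left(329476 + 211064\right) + 9} = \frac{1}{540540 + 9} = \frac{1}{540549}$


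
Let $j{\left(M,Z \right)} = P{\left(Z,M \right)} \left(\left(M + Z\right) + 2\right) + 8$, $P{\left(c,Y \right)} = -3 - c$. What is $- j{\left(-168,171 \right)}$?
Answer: $862$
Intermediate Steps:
$j{\left(M,Z \right)} = 8 + \left(-3 - Z\right) \left(2 + M + Z\right)$ ($j{\left(M,Z \right)} = \left(-3 - Z\right) \left(\left(M + Z\right) + 2\right) + 8 = \left(-3 - Z\right) \left(2 + M + Z\right) + 8 = 8 + \left(-3 - Z\right) \left(2 + M + Z\right)$)
$- j{\left(-168,171 \right)} = - (2 - 342 - - 168 \left(3 + 171\right) - 171 \left(3 + 171\right)) = - (2 - 342 - \left(-168\right) 174 - 171 \cdot 174) = - (2 - 342 + 29232 - 29754) = \left(-1\right) \left(-862\right) = 862$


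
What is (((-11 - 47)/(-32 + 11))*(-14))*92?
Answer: -10672/3 ≈ -3557.3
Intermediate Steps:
(((-11 - 47)/(-32 + 11))*(-14))*92 = (-58/(-21)*(-14))*92 = (-58*(-1/21)*(-14))*92 = ((58/21)*(-14))*92 = -116/3*92 = -10672/3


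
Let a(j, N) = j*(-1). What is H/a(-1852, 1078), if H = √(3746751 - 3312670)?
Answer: √434081/1852 ≈ 0.35575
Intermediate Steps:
a(j, N) = -j
H = √434081 ≈ 658.85
H/a(-1852, 1078) = √434081/((-1*(-1852))) = √434081/1852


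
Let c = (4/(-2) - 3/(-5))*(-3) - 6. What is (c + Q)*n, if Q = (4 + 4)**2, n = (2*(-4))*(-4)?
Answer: 9952/5 ≈ 1990.4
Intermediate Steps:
n = 32 (n = -8*(-4) = 32)
Q = 64 (Q = 8**2 = 64)
c = -9/5 (c = (4*(-1/2) - 3*(-1/5))*(-3) - 6 = (-2 + 3/5)*(-3) - 6 = -7/5*(-3) - 6 = 21/5 - 6 = -9/5 ≈ -1.8000)
(c + Q)*n = (-9/5 + 64)*32 = (311/5)*32 = 9952/5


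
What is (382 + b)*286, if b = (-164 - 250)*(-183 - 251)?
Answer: 51496588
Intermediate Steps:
b = 179676 (b = -414*(-434) = 179676)
(382 + b)*286 = (382 + 179676)*286 = 180058*286 = 51496588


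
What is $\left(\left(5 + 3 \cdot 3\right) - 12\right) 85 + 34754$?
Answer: $34924$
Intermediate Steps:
$\left(\left(5 + 3 \cdot 3\right) - 12\right) 85 + 34754 = \left(\left(5 + 9\right) - 12\right) 85 + 34754 = \left(14 - 12\right) 85 + 34754 = 2 \cdot 85 + 34754 = 170 + 34754 = 34924$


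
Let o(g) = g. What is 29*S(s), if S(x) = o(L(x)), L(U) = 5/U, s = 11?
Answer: 145/11 ≈ 13.182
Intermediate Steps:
S(x) = 5/x
29*S(s) = 29*(5/11) = 145/11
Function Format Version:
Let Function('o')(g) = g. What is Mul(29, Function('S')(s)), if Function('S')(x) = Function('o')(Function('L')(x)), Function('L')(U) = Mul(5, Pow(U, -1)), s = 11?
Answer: Rational(145, 11) ≈ 13.182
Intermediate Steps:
Function('S')(x) = Mul(5, Pow(x, -1))
Mul(29, Function('S')(s)) = Mul(29, Mul(5, Pow(11, -1))) = Mul(29, Mul(5, Rational(1, 11))) = Mul(29, Rational(5, 11)) = Rational(145, 11)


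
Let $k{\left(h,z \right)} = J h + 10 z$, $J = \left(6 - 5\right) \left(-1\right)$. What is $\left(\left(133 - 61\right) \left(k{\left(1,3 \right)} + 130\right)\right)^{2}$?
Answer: $131056704$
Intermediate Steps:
$J = -1$ ($J = 1 \left(-1\right) = -1$)
$k{\left(h,z \right)} = - h + 10 z$
$\left(\left(133 - 61\right) \left(k{\left(1,3 \right)} + 130\right)\right)^{2} = \left(\left(133 - 61\right) \left(\left(\left(-1\right) 1 + 10 \cdot 3\right) + 130\right)\right)^{2} = \left(72 \left(\left(-1 + 30\right) + 130\right)\right)^{2} = \left(72 \left(29 + 130\right)\right)^{2} = \left(72 \cdot 159\right)^{2} = 11448^{2} = 131056704$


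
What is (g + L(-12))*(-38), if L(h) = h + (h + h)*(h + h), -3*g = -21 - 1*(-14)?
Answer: -64562/3 ≈ -21521.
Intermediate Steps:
g = 7/3 (g = -(-21 - 1*(-14))/3 = -(-21 + 14)/3 = -⅓*(-7) = 7/3 ≈ 2.3333)
L(h) = h + 4*h² (L(h) = h + (2*h)*(2*h) = h + 4*h²)
(g + L(-12))*(-38) = (7/3 - 12*(1 + 4*(-12)))*(-38) = (7/3 - 12*(1 - 48))*(-38) = (7/3 - 12*(-47))*(-38) = (7/3 + 564)*(-38) = (1699/3)*(-38) = -64562/3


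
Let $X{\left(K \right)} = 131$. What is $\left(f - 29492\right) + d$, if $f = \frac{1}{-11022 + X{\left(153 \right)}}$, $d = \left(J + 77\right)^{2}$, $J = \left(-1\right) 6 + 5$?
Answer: $- \frac{258290957}{10891} \approx -23716.0$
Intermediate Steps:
$J = -1$ ($J = -6 + 5 = -1$)
$d = 5776$ ($d = \left(-1 + 77\right)^{2} = 76^{2} = 5776$)
$f = - \frac{1}{10891}$ ($f = \frac{1}{-11022 + 131} = \frac{1}{-10891} = - \frac{1}{10891} \approx -9.1819 \cdot 10^{-5}$)
$\left(f - 29492\right) + d = \left(- \frac{1}{10891} - 29492\right) + 5776 = - \frac{321197373}{10891} + 5776 = - \frac{258290957}{10891}$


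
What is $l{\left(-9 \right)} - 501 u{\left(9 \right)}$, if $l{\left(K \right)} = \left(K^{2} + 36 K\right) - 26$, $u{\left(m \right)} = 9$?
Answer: $-4778$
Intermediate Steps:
$l{\left(K \right)} = -26 + K^{2} + 36 K$
$l{\left(-9 \right)} - 501 u{\left(9 \right)} = \left(-26 + \left(-9\right)^{2} + 36 \left(-9\right)\right) - 4509 = \left(-26 + 81 - 324\right) - 4509 = -269 - 4509 = -4778$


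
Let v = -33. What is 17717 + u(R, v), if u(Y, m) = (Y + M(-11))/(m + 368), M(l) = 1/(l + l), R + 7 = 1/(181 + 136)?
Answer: 41392000817/2336290 ≈ 17717.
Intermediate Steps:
R = -2218/317 (R = -7 + 1/(181 + 136) = -7 + 1/317 = -2218/317 ≈ -6.9968)
M(l) = 1/(2*l)
u(Y, m) = (-1/22 + Y)/(368 + m) (u(Y, m) = (Y + (½)/(-11))/(m + 368) = (Y + (½)*(-1/11))/(368 + m) = (Y - 1/22)/(368 + m) = (-1/22 + Y)/(368 + m))
17717 + u(R, v) = 17717 + (-1/22 - 2218/317)/(368 - 33) = 17717 - 49113/6974/335 = 17717 + (1/335)*(-49113/6974) = 17717 - 49113/2336290 = 41392000817/2336290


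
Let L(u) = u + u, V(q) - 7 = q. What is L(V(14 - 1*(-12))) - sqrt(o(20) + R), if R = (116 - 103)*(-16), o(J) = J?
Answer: 66 - 2*I*sqrt(47) ≈ 66.0 - 13.711*I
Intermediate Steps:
V(q) = 7 + q
R = -208 (R = 13*(-16) = -208)
L(u) = 2*u
L(V(14 - 1*(-12))) - sqrt(o(20) + R) = 2*(7 + (14 - 1*(-12))) - sqrt(20 - 208) = 2*(7 + (14 + 12)) - sqrt(-188) = 2*(7 + 26) - 2*I*sqrt(47) = 2*33 - 2*I*sqrt(47) = 66 - 2*I*sqrt(47)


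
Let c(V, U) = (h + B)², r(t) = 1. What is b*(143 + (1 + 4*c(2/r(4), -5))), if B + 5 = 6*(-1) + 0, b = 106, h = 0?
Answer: 66568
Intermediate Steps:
B = -11 (B = -5 + (6*(-1) + 0) = -5 + (-6 + 0) = -5 - 6 = -11)
c(V, U) = 121 (c(V, U) = (0 - 11)² = (-11)² = 121)
b*(143 + (1 + 4*c(2/r(4), -5))) = 106*(143 + (1 + 4*121)) = 106*(143 + (1 + 484)) = 106*(143 + 485) = 106*628 = 66568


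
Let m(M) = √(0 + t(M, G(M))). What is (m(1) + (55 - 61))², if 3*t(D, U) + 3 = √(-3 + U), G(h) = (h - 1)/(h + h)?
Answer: (18 - √3*√(-3 + I*√3))²/9 ≈ 31.663 - 11.878*I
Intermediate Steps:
G(h) = (-1 + h)/(2*h) (G(h) = (-1 + h)/((2*h)) = (-1 + h)*(1/(2*h)) = (-1 + h)/(2*h))
t(D, U) = -1 + √(-3 + U)/3
m(M) = √(-1 + √(-3 + (-1 + M)/(2*M))/3) (m(M) = √(0 + (-1 + √(-3 + (-1 + M)/(2*M))/3)) = √(-1 + √(-3 + (-1 + M)/(2*M))/3))
(m(1) + (55 - 61))² = (√(-36 + 6*√2*√(-5 - 1/1))/6 + (55 - 61))² = (√(-36 + 6*√2*√(-5 - 1*1))/6 - 6)² = (√(-36 + 6*√2*√(-5 - 1))/6 - 6)² = (√(-36 + 6*√2*√(-6))/6 - 6)² = (√(-36 + 6*√2*(I*√6))/6 - 6)² = (√(-36 + 12*I*√3)/6 - 6)² = (-6 + √(-36 + 12*I*√3)/6)²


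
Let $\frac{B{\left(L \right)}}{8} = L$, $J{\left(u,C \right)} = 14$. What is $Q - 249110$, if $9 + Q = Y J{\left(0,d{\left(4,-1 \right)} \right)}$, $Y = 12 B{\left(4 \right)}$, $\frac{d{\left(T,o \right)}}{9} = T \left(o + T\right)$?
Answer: $-243743$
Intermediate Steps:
$d{\left(T,o \right)} = 9 T \left(T + o\right)$ ($d{\left(T,o \right)} = 9 T \left(o + T\right) = 9 T \left(T + o\right)$)
$B{\left(L \right)} = 8 L$
$Y = 384$ ($Y = 12 \cdot 8 \cdot 4 = 12 \cdot 32 = 384$)
$Q = 5367$ ($Q = -9 + 384 \cdot 14 = -9 + 5376 = 5367$)
$Q - 249110 = 5367 - 249110 = -243743$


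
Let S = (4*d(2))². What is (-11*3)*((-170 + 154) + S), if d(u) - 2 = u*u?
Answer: -18480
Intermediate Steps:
d(u) = 2 + u² (d(u) = 2 + u*u = 2 + u²)
S = 576 (S = (4*(2 + 2²))² = (4*(2 + 4))² = (4*6)² = 24² = 576)
(-11*3)*((-170 + 154) + S) = (-11*3)*((-170 + 154) + 576) = -33*(-16 + 576) = -33*560 = -18480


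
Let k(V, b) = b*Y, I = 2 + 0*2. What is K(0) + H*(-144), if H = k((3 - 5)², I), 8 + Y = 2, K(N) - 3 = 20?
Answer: 1751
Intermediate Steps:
K(N) = 23 (K(N) = 3 + 20 = 23)
I = 2 (I = 2 + 0 = 2)
Y = -6 (Y = -8 + 2 = -6)
k(V, b) = -6*b (k(V, b) = b*(-6) = -6*b)
H = -12 (H = -6*2 = -12)
K(0) + H*(-144) = 23 - 12*(-144) = 23 + 1728 = 1751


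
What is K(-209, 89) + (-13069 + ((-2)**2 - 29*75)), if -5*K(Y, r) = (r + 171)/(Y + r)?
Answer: -457187/30 ≈ -15240.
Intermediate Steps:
K(Y, r) = -(171 + r)/(5*(Y + r)) (K(Y, r) = -(r + 171)/(5*(Y + r)) = -(171 + r)/(5*(Y + r)))
K(-209, 89) + (-13069 + ((-2)**2 - 29*75)) = (-171 - 1*89)/(5*(-209 + 89)) + (-13069 + ((-2)**2 - 29*75)) = (1/5)*(-171 - 89)/(-120) + (-13069 + (4 - 2175)) = (1/5)*(-1/120)*(-260) + (-13069 - 2171) = 13/30 - 15240 = -457187/30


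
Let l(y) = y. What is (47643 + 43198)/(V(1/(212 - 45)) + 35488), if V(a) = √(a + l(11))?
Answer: 269184411568/105159744105 - 90841*√306946/210319488210 ≈ 2.5595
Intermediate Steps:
V(a) = √(11 + a) (V(a) = √(a + 11) = √(11 + a))
(47643 + 43198)/(V(1/(212 - 45)) + 35488) = (47643 + 43198)/(√(11 + 1/(212 - 45)) + 35488) = 90841/(√(11 + 1/167) + 35488) = 90841/(√(1838/167) + 35488) = 90841/(√306946/167 + 35488) = 90841/(35488 + √306946/167)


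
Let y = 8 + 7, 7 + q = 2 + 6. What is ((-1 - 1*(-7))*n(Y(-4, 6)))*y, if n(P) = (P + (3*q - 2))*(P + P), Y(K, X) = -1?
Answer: 0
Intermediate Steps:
q = 1 (q = -7 + (2 + 6) = -7 + 8 = 1)
y = 15
n(P) = 2*P*(1 + P) (n(P) = (P + (3*1 - 2))*(P + P) = (P + (3 - 2))*(2*P) = (P + 1)*(2*P) = (1 + P)*(2*P) = 2*P*(1 + P))
((-1 - 1*(-7))*n(Y(-4, 6)))*y = ((-1 - 1*(-7))*(2*(-1)*(1 - 1)))*15 = ((-1 + 7)*(2*(-1)*0))*15 = (6*0)*15 = 0*15 = 0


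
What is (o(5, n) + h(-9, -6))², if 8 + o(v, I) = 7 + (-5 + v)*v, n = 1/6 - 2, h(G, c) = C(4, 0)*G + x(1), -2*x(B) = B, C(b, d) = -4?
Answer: 4761/4 ≈ 1190.3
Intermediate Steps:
x(B) = -B/2
h(G, c) = -½ - 4*G (h(G, c) = -4*G - ½*1 = -4*G - ½ = -½ - 4*G)
n = -11/6 (n = ⅙ - 2 = -11/6 ≈ -1.8333)
o(v, I) = -1 + v*(-5 + v) (o(v, I) = -8 + (7 + (-5 + v)*v) = -8 + (7 + v*(-5 + v)) = -1 + v*(-5 + v))
(o(5, n) + h(-9, -6))² = ((-1 + 5² - 5*5) + (-½ - 4*(-9)))² = ((-1 + 25 - 25) + (-½ + 36))² = (-1 + 71/2)² = (69/2)² = 4761/4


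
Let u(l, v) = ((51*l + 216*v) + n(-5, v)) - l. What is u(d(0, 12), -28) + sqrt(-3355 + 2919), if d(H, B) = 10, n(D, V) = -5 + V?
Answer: -5581 + 2*I*sqrt(109) ≈ -5581.0 + 20.881*I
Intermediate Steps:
u(l, v) = -5 + 50*l + 217*v (u(l, v) = ((51*l + 216*v) + (-5 + v)) - l = (-5 + 51*l + 217*v) - l = -5 + 50*l + 217*v)
u(d(0, 12), -28) + sqrt(-3355 + 2919) = (-5 + 50*10 + 217*(-28)) + sqrt(-3355 + 2919) = (-5 + 500 - 6076) + sqrt(-436) = -5581 + 2*I*sqrt(109)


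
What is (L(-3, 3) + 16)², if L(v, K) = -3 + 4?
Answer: 289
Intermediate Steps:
L(v, K) = 1
(L(-3, 3) + 16)² = (1 + 16)² = 17² = 289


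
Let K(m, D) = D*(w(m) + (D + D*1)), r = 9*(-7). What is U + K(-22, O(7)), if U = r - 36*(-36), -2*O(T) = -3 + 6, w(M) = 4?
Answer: 2463/2 ≈ 1231.5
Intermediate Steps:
r = -63
O(T) = -3/2 (O(T) = -(-3 + 6)/2 = -1/2*3 = -3/2)
K(m, D) = D*(4 + 2*D) (K(m, D) = D*(4 + (D + D*1)) = D*(4 + (D + D)) = D*(4 + 2*D))
U = 1233 (U = -63 - 36*(-36) = -63 + 1296 = 1233)
U + K(-22, O(7)) = 1233 + 2*(-3/2)*(2 - 3/2) = 1233 + 2*(-3/2)*(1/2) = 1233 - 3/2 = 2463/2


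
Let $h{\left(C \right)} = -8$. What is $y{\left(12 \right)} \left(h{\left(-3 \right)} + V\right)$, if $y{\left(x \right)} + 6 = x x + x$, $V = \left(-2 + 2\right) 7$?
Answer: $-1200$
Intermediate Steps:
$V = 0$ ($V = 0 \cdot 7 = 0$)
$y{\left(x \right)} = -6 + x + x^{2}$ ($y{\left(x \right)} = -6 + \left(x x + x\right) = -6 + \left(x^{2} + x\right) = -6 + \left(x + x^{2}\right) = -6 + x + x^{2}$)
$y{\left(12 \right)} \left(h{\left(-3 \right)} + V\right) = \left(-6 + 12 + 12^{2}\right) \left(-8 + 0\right) = \left(-6 + 12 + 144\right) \left(-8\right) = 150 \left(-8\right) = -1200$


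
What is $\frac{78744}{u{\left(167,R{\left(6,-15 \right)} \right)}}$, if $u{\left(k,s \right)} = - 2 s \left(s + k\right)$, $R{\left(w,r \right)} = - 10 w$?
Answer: $\frac{3281}{535} \approx 6.1327$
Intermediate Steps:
$u{\left(k,s \right)} = - 2 s \left(k + s\right)$
$\frac{78744}{u{\left(167,R{\left(6,-15 \right)} \right)}} = \frac{78744}{\left(-2\right) \left(\left(-10\right) 6\right) \left(167 - 60\right)} = \frac{78744}{\left(-2\right) \left(-60\right) \left(167 - 60\right)} = \frac{78744}{\left(-2\right) \left(-60\right) 107} = \frac{78744}{12840} = 78744 \cdot \frac{1}{12840} = \frac{3281}{535}$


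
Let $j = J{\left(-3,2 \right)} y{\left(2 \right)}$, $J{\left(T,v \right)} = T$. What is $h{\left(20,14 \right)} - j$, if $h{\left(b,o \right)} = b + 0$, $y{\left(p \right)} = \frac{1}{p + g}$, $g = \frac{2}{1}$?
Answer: $\frac{83}{4} \approx 20.75$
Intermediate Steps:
$g = 2$ ($g = 2 \cdot 1 = 2$)
$y{\left(p \right)} = \frac{1}{2 + p}$ ($y{\left(p \right)} = \frac{1}{p + 2} = \frac{1}{2 + p}$)
$h{\left(b,o \right)} = b$
$j = - \frac{3}{4}$ ($j = - \frac{3}{2 + 2} = - \frac{3}{4} \approx -0.75$)
$h{\left(20,14 \right)} - j = 20 - - \frac{3}{4} = 20 + \frac{3}{4} = \frac{83}{4}$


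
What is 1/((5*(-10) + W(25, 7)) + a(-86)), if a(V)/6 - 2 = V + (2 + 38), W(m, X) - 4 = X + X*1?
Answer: -1/296 ≈ -0.0033784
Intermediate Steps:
W(m, X) = 4 + 2*X (W(m, X) = 4 + (X + X*1) = 4 + (X + X) = 4 + 2*X)
a(V) = 252 + 6*V (a(V) = 12 + 6*(V + (2 + 38)) = 12 + 6*(V + 40) = 12 + 6*(40 + V) = 12 + (240 + 6*V) = 252 + 6*V)
1/((5*(-10) + W(25, 7)) + a(-86)) = 1/((5*(-10) + (4 + 2*7)) + (252 + 6*(-86))) = 1/((-50 + (4 + 14)) + (252 - 516)) = 1/((-50 + 18) - 264) = 1/(-32 - 264) = 1/(-296) = -1/296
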